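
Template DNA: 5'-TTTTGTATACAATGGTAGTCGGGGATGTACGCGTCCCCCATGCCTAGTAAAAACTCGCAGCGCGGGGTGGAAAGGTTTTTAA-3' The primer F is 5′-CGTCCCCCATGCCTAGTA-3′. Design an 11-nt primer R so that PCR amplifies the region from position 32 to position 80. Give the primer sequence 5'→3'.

5'-AAAAACCTTTC-3'

The product's 3' end on the top strand is position 80.
The reverse primer anneals to the top strand over positions 70–80, i.e. to GAAAGGTTTTT.
Its sequence written 5'→3' is the reverse complement: AAAAACCTTTC.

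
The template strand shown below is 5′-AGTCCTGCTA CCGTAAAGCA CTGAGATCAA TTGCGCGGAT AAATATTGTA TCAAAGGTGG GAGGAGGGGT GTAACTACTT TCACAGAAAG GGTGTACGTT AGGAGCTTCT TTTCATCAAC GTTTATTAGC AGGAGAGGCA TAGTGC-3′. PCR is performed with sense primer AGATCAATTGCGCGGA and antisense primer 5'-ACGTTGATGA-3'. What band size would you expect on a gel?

Scanning the template, AGATCAATTGCGCGGA occurs at positions 24–39; this primer anneals to the bottom strand there with its 3' end pointing downstream.
Taking the reverse complement of ACGTTGATGA gives TCATCAACGT, found at positions 113–122 on the template; the primer anneals here to the top strand with its 3' end pointing upstream.
Product length = (reverse-primer end) − (forward-primer start) + 1 = 122 − 24 + 1 = 99 bp.

99 bp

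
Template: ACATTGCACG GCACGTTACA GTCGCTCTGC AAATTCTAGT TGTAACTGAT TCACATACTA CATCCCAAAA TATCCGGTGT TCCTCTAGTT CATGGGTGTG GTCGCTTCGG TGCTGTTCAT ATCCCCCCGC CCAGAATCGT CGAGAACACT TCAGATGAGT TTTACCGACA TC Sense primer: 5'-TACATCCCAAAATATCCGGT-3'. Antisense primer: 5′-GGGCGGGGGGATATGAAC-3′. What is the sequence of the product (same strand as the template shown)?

5'-TACATCCCAAAATATCCGGTGTTCCTCTAGTTCATGGGTGTGGTCGCTTCGGTGCTGTTCATATCCCCCCGCCC-3'

The forward primer matches the template at positions 59–78.
Reverse complement of the reverse primer: GTTCATATCCCCCCGCCC. This occurs on the top strand at positions 115–132.
The product is the template from position 59 through 132 (74 bp).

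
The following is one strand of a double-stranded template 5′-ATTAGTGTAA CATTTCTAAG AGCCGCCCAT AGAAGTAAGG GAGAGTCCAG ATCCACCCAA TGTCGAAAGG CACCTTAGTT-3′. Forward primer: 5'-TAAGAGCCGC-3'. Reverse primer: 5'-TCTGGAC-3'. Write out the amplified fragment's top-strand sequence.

5'-TAAGAGCCGCCCATAGAAGTAAGGGAGAGTCCAGA-3'

Forward primer TAAGAGCCGC is found on the top strand at positions 17–26.
Taking the reverse complement of TCTGGAC gives GTCCAGA, found at positions 45–51 on the template; the primer anneals here to the top strand with its 3' end pointing upstream.
The product is the template from position 17 through 51 (35 bp).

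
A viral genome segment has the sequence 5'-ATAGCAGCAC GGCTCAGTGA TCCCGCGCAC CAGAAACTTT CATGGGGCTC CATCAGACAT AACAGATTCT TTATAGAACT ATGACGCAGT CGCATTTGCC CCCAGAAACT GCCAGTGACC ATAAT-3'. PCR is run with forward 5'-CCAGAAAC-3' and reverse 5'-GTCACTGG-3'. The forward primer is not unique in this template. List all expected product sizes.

90 bp, 18 bp

The forward primer CCAGAAAC matches the top strand at positions 30–37, 102–109.
The reverse primer's reverse complement is CCAGTGAC, matching at positions 112–119.
Each forward site pairs with the reverse site to give a product ending at position 119: sizes 90, 18 bp.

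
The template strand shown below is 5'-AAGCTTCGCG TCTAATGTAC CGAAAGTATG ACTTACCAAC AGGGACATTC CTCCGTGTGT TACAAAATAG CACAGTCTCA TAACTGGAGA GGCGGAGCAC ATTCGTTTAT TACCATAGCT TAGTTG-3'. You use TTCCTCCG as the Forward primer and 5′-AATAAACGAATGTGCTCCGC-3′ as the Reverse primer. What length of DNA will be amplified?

64 bp

The forward primer matches the template at positions 48–55.
Reverse complement of the reverse primer: GCGGAGCACATTCGTTTATT. This occurs on the top strand at positions 92–111.
Product length = (reverse-primer end) − (forward-primer start) + 1 = 111 − 48 + 1 = 64 bp.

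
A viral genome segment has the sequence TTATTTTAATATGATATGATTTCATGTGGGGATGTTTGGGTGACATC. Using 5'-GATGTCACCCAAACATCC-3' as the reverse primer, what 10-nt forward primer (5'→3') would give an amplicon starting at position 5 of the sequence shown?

5'-TTTAATATGA-3'

The reverse primer's reverse complement GGATGTTTGGGTGACATC matches the template at positions 30–47; the product starts at position 5.
The forward primer is identical to the top strand over positions 5–14: TTTAATATGA.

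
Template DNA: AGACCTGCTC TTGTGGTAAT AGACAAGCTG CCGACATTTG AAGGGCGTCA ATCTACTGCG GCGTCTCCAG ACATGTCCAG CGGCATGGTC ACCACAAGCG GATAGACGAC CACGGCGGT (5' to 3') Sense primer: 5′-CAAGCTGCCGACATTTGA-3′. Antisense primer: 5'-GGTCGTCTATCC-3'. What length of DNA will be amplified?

88 bp

The forward primer matches the template at positions 24–41.
Taking the reverse complement of GGTCGTCTATCC gives GGATAGACGACC, found at positions 100–111 on the template; the primer anneals here to the top strand with its 3' end pointing upstream.
Product length = (reverse-primer end) − (forward-primer start) + 1 = 111 − 24 + 1 = 88 bp.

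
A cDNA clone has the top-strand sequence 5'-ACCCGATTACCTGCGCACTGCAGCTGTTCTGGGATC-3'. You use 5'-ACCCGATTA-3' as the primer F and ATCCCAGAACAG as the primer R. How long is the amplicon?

The forward primer matches the template at positions 1–9.
The reverse primer's reverse complement is CTGTTCTGGGAT, which matches the template at positions 24–35.
The product runs from position 1 to position 35, so its length is 35 − 1 + 1 = 35 bp.

35 bp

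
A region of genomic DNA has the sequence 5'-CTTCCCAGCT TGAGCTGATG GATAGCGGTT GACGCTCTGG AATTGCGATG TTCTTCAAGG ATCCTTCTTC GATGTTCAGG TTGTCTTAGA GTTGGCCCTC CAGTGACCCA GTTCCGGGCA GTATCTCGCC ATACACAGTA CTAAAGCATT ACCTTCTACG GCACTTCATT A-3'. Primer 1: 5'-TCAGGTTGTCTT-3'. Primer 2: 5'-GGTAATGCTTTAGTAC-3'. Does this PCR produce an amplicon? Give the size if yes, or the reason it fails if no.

Primer 1 (TCAGGTTGTCTT) matches the top strand at positions 76–87; it acts as a forward primer.
Primer 2's reverse complement is GTACTAAAGCATTACC, matching the top strand at positions 138–153; it acts as a reverse primer.
The 3' ends face each other across positions 76–153, giving a 78 bp product.

Yes — a 78 bp product.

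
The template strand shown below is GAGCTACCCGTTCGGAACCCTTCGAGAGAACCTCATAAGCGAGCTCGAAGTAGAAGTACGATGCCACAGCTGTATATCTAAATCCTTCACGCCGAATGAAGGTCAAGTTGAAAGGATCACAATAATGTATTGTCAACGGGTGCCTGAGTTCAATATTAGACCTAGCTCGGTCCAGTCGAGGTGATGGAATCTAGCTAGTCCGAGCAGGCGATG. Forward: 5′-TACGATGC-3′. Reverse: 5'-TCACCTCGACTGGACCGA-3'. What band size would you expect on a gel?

128 bp

Forward primer TACGATGC is found on the top strand at positions 57–64.
Taking the reverse complement of TCACCTCGACTGGACCGA gives TCGGTCCAGTCGAGGTGA, found at positions 167–184 on the template; the primer anneals here to the top strand with its 3' end pointing upstream.
The product runs from position 57 to position 184, so its length is 184 − 57 + 1 = 128 bp.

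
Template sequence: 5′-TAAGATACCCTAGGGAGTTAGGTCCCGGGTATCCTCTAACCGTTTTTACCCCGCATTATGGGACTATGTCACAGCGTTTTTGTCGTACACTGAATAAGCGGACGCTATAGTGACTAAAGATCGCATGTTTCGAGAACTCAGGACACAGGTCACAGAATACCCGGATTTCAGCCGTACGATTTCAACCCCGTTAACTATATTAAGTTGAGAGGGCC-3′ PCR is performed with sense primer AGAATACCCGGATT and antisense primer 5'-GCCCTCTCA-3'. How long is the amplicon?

61 bp

Forward primer AGAATACCCGGATT is found on the top strand at positions 154–167.
Taking the reverse complement of GCCCTCTCA gives TGAGAGGGC, found at positions 206–214 on the template; the primer anneals here to the top strand with its 3' end pointing upstream.
The product runs from position 154 to position 214, so its length is 214 − 154 + 1 = 61 bp.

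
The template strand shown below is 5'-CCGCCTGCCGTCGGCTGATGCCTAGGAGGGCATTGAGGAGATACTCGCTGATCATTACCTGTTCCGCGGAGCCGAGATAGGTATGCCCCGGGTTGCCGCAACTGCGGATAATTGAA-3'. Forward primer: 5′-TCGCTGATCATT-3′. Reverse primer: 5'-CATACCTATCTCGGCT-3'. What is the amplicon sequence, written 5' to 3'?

Scanning the template, TCGCTGATCATT occurs at positions 45–56; this primer anneals to the bottom strand there with its 3' end pointing downstream.
Taking the reverse complement of CATACCTATCTCGGCT gives AGCCGAGATAGGTATG, found at positions 70–85 on the template; the primer anneals here to the top strand with its 3' end pointing upstream.
The product is the template from position 45 through 85 (41 bp).

5'-TCGCTGATCATTACCTGTTCCGCGGAGCCGAGATAGGTATG-3'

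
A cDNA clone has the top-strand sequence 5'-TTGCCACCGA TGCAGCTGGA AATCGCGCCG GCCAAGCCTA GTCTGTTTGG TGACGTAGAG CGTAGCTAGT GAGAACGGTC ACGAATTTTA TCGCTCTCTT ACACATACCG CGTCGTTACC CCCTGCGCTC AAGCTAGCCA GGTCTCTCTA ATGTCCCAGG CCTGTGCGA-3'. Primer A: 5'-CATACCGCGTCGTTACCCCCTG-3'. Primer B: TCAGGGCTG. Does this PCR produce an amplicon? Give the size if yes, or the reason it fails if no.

No product — primer B has no binding site in the template.

Primer B (TCAGGGCTG) does not match the top strand, and its reverse complement CAGCCCTGA does not match either.
With no annealing site for primer B, no amplification occurs.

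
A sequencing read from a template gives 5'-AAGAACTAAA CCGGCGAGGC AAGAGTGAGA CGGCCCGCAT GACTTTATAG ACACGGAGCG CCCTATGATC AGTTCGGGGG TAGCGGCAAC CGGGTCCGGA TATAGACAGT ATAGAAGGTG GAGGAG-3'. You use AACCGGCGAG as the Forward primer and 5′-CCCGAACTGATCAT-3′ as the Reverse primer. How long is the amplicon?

Scanning the template, AACCGGCGAG occurs at positions 9–18; this primer anneals to the bottom strand there with its 3' end pointing downstream.
The reverse primer's reverse complement is ATGATCAGTTCGGG, which matches the template at positions 65–78.
The product runs from position 9 to position 78, so its length is 78 − 9 + 1 = 70 bp.

70 bp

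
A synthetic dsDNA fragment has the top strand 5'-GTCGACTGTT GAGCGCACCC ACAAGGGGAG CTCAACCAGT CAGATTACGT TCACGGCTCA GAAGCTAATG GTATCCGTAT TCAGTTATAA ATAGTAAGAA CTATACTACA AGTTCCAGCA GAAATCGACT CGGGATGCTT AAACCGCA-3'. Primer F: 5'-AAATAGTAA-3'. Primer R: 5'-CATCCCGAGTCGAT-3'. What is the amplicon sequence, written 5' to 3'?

The forward primer matches the template at positions 89–97.
The reverse primer's reverse complement is ATCGACTCGGGATG, which matches the template at positions 124–137.
The product is the template from position 89 through 137 (49 bp).

5'-AAATAGTAAGAACTATACTACAAGTTCCAGCAGAAATCGACTCGGGATG-3'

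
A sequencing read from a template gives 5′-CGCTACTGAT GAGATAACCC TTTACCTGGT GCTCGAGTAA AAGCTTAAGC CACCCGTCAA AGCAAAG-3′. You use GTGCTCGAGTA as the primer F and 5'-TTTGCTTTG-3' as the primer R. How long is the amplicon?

38 bp

Forward primer GTGCTCGAGTA is found on the top strand at positions 29–39.
Taking the reverse complement of TTTGCTTTG gives CAAAGCAAA, found at positions 58–66 on the template; the primer anneals here to the top strand with its 3' end pointing upstream.
Product length = (reverse-primer end) − (forward-primer start) + 1 = 66 − 29 + 1 = 38 bp.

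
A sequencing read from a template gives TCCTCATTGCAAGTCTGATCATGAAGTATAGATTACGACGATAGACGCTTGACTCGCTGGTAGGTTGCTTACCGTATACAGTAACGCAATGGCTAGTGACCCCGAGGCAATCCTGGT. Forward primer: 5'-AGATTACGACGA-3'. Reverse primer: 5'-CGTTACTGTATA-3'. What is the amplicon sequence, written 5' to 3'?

5'-AGATTACGACGATAGACGCTTGACTCGCTGGTAGGTTGCTTACCGTATACAGTAACG-3'

The forward primer matches the template at positions 30–41.
Taking the reverse complement of CGTTACTGTATA gives TATACAGTAACG, found at positions 75–86 on the template; the primer anneals here to the top strand with its 3' end pointing upstream.
The product is the template from position 30 through 86 (57 bp).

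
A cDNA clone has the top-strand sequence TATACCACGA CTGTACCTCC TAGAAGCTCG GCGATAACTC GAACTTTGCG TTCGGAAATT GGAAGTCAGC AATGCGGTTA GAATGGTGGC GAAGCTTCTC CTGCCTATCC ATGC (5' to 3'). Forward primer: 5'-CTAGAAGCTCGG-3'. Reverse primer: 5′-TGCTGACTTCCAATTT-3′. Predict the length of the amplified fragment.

52 bp

Scanning the template, CTAGAAGCTCGG occurs at positions 20–31; this primer anneals to the bottom strand there with its 3' end pointing downstream.
The reverse primer's reverse complement is AAATTGGAAGTCAGCA, which matches the template at positions 56–71.
Product length = (reverse-primer end) − (forward-primer start) + 1 = 71 − 20 + 1 = 52 bp.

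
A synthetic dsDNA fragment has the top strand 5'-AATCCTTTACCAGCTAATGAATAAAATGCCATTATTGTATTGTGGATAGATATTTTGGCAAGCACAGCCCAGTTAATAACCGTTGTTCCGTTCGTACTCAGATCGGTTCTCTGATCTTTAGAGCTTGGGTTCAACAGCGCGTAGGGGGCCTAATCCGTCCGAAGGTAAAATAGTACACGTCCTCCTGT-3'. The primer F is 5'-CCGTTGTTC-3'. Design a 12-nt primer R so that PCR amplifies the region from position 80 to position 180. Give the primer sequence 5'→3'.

5'-ACGTGTACTATT-3'

The product's 3' end on the top strand is position 180.
The reverse primer anneals to the top strand over positions 169–180, i.e. to AATAGTACACGT.
Its sequence written 5'→3' is the reverse complement: ACGTGTACTATT.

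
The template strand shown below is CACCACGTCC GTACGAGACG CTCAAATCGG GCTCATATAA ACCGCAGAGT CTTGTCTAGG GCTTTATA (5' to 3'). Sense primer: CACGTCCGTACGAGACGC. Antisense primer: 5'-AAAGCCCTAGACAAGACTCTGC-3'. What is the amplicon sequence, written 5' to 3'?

The forward primer matches the template at positions 4–21.
The reverse primer's reverse complement is GCAGAGTCTTGTCTAGGGCTTT, which matches the template at positions 44–65.
The product is the template from position 4 through 65 (62 bp).

5'-CACGTCCGTACGAGACGCTCAAATCGGGCTCATATAAACCGCAGAGTCTTGTCTAGGGCTTT-3'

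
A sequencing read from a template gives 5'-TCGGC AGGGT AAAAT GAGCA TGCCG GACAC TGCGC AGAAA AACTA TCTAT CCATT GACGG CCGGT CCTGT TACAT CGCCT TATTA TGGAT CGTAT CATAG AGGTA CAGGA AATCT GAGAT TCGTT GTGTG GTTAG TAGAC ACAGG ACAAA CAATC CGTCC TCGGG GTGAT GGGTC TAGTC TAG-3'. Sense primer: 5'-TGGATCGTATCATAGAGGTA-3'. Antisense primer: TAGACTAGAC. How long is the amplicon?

97 bp

The forward primer matches the template at positions 86–105.
The reverse primer's reverse complement is GTCTAGTCTA, which matches the template at positions 173–182.
Product length = (reverse-primer end) − (forward-primer start) + 1 = 182 − 86 + 1 = 97 bp.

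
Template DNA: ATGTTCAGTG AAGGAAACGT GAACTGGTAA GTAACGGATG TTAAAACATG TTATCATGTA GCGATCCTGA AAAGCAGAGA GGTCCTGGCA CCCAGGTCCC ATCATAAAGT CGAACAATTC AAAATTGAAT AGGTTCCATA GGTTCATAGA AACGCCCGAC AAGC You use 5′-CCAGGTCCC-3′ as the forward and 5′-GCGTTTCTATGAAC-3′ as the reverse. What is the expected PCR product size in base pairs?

Forward primer CCAGGTCCC is found on the top strand at positions 92–100.
Taking the reverse complement of GCGTTTCTATGAAC gives GTTCATAGAAACGC, found at positions 142–155 on the template; the primer anneals here to the top strand with its 3' end pointing upstream.
The product runs from position 92 to position 155, so its length is 155 − 92 + 1 = 64 bp.

64 bp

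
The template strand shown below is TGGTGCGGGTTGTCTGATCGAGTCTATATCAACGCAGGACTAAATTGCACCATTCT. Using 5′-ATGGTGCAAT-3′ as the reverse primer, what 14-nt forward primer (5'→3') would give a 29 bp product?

The reverse primer's reverse complement ATTGCACCAT matches the template at positions 44–53, so the product ends at position 53.
A 29 bp product then starts at position 53 − 29 + 1 = 25.
The forward primer is identical to the top strand there: TATATCAACGCAGG.

5'-TATATCAACGCAGG-3'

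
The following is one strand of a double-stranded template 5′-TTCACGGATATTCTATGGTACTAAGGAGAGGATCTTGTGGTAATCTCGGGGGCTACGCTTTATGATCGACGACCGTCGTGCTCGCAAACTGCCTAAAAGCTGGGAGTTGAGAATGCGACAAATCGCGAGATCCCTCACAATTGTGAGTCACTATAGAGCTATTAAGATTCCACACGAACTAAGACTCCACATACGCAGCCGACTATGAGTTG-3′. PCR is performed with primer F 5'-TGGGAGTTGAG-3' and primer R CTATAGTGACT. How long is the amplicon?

The forward primer matches the template at positions 101–111.
Reverse complement of the reverse primer: AGTCACTATAG. This occurs on the top strand at positions 146–156.
The product runs from position 101 to position 156, so its length is 156 − 101 + 1 = 56 bp.

56 bp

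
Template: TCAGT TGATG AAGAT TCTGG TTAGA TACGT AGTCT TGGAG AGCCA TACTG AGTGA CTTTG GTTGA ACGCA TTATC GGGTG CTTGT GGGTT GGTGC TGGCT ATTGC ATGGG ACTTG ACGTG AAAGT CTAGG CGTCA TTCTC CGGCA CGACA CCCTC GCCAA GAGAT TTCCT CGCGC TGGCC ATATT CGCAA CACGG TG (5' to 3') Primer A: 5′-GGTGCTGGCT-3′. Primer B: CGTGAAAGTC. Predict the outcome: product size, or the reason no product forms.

Primer A (GGTGCTGGCT) matches the top strand at positions 91–100 (3' end points downstream).
Primer B (CGTGAAAGTC) also matches the top strand directly, at positions 117–126 — its reverse complement GACTTTCACG is not present.
Both primers anneal to the bottom strand with 3' ends pointing the same way, so neither can prime synthesis back toward the other.

No product — both primers anneal to the same strand and extend in the same direction.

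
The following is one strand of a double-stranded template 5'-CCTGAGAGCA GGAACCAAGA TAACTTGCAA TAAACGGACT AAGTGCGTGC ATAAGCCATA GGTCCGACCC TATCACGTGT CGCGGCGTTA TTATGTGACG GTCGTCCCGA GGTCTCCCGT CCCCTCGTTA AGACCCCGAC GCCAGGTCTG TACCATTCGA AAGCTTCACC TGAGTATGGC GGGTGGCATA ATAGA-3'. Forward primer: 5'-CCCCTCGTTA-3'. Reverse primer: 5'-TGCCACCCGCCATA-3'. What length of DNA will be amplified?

The forward primer matches the template at positions 121–130.
Reverse complement of the reverse primer: TATGGCGGGTGGCA. This occurs on the top strand at positions 175–188.
Product length = (reverse-primer end) − (forward-primer start) + 1 = 188 − 121 + 1 = 68 bp.

68 bp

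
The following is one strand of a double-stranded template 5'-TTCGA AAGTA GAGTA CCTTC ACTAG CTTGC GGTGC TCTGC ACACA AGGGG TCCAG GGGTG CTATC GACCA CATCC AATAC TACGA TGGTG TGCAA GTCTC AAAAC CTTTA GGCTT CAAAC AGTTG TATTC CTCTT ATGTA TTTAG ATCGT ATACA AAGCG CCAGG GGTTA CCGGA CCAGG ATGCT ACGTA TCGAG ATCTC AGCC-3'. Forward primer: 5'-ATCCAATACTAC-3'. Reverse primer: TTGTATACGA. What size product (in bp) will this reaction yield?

85 bp

The forward primer matches the template at positions 72–83.
Taking the reverse complement of TTGTATACGA gives TCGTATACAA, found at positions 147–156 on the template; the primer anneals here to the top strand with its 3' end pointing upstream.
Product length = (reverse-primer end) − (forward-primer start) + 1 = 156 − 72 + 1 = 85 bp.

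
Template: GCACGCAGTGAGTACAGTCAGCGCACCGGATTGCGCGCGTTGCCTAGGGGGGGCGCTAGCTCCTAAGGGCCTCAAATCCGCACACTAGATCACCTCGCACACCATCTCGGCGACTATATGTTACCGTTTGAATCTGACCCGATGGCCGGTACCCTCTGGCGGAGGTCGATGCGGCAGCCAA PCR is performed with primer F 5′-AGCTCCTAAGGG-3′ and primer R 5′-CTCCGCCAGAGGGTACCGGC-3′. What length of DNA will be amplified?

107 bp

Forward primer AGCTCCTAAGGG is found on the top strand at positions 58–69.
The reverse primer's reverse complement is GCCGGTACCCTCTGGCGGAG, which matches the template at positions 145–164.
The product runs from position 58 to position 164, so its length is 164 − 58 + 1 = 107 bp.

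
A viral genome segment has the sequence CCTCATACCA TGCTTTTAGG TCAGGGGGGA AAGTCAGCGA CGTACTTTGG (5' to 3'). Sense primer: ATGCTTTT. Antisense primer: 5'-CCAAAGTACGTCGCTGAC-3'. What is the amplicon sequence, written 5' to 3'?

Forward primer ATGCTTTT is found on the top strand at positions 10–17.
Taking the reverse complement of CCAAAGTACGTCGCTGAC gives GTCAGCGACGTACTTTGG, found at positions 33–50 on the template; the primer anneals here to the top strand with its 3' end pointing upstream.
The product is the template from position 10 through 50 (41 bp).

5'-ATGCTTTTAGGTCAGGGGGGAAAGTCAGCGACGTACTTTGG-3'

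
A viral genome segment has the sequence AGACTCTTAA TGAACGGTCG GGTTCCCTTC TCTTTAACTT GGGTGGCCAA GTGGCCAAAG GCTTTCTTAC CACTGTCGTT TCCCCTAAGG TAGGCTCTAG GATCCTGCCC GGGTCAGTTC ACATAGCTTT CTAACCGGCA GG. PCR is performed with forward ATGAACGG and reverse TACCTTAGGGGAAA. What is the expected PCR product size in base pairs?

83 bp

Forward primer ATGAACGG is found on the top strand at positions 10–17.
Reverse complement of the reverse primer: TTTCCCCTAAGGTA. This occurs on the top strand at positions 79–92.
Amplicon spans positions 10–92: 83 bp.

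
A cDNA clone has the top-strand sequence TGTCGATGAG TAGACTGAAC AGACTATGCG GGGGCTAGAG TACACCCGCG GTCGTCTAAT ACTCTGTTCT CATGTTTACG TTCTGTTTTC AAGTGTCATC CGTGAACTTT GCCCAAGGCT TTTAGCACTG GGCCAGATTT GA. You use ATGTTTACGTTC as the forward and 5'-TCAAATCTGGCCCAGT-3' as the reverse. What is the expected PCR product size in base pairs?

Forward primer ATGTTTACGTTC is found on the top strand at positions 72–83.
Reverse complement of the reverse primer: ACTGGGCCAGATTTGA. This occurs on the top strand at positions 127–142.
The product runs from position 72 to position 142, so its length is 142 − 72 + 1 = 71 bp.

71 bp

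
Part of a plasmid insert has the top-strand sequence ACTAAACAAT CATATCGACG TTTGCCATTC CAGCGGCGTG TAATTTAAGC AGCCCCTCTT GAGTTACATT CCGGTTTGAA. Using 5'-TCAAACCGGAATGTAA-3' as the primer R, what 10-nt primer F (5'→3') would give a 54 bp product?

The reverse primer's reverse complement TTACATTCCGGTTTGA matches the template at positions 64–79, so the product ends at position 79.
A 54 bp product then starts at position 79 − 54 + 1 = 26.
The forward primer is identical to the top strand there: CATTCCAGCG.

5'-CATTCCAGCG-3'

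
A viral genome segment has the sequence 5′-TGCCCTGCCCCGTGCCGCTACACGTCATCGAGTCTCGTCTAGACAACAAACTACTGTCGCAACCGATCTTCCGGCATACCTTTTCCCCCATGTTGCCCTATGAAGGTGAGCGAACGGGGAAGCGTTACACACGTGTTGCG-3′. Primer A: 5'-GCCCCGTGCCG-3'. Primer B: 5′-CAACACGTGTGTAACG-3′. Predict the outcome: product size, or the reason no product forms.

Primer A (GCCCCGTGCCG) matches the top strand at positions 7–17; it acts as a forward primer.
Primer B's reverse complement is CGTTACACACGTGTTG, matching the top strand at positions 123–138; it acts as a reverse primer.
The 3' ends face each other across positions 7–138, giving a 132 bp product.

Yes — a 132 bp product.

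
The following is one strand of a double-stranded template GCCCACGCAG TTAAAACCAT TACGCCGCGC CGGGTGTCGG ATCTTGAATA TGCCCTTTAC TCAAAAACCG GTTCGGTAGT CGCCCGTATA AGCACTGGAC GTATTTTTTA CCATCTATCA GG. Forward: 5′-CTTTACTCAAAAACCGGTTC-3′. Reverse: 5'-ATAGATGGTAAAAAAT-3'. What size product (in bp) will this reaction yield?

Forward primer CTTTACTCAAAAACCGGTTC is found on the top strand at positions 55–74.
Reverse complement of the reverse primer: ATTTTTTACCATCTAT. This occurs on the top strand at positions 103–118.
Amplicon spans positions 55–118: 64 bp.

64 bp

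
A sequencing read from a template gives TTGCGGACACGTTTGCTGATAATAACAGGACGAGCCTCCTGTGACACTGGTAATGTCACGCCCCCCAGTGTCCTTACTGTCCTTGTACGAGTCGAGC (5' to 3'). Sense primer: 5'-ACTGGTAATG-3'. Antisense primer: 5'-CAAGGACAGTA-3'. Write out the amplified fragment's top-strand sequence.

Scanning the template, ACTGGTAATG occurs at positions 46–55; this primer anneals to the bottom strand there with its 3' end pointing downstream.
The reverse primer's reverse complement is TACTGTCCTTG, which matches the template at positions 75–85.
The product is the template from position 46 through 85 (40 bp).

5'-ACTGGTAATGTCACGCCCCCCAGTGTCCTTACTGTCCTTG-3'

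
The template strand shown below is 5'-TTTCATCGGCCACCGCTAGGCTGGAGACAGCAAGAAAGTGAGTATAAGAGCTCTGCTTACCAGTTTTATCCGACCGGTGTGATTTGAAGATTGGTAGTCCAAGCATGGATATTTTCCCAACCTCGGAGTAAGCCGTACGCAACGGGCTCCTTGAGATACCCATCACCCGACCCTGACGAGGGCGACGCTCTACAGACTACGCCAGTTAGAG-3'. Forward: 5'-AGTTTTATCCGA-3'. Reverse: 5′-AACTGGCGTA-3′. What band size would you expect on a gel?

Forward primer AGTTTTATCCGA is found on the top strand at positions 62–73.
The reverse primer's reverse complement is TACGCCAGTT, which matches the template at positions 198–207.
Amplicon spans positions 62–207: 146 bp.

146 bp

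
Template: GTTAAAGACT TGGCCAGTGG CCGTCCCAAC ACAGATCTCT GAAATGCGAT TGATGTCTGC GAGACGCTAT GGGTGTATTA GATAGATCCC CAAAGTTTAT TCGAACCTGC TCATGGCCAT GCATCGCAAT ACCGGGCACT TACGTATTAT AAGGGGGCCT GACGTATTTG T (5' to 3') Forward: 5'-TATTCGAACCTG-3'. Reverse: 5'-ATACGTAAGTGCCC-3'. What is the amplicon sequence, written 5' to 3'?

The forward primer matches the template at positions 98–109.
Reverse complement of the reverse primer: GGGCACTTACGTAT. This occurs on the top strand at positions 134–147.
The product is the template from position 98 through 147 (50 bp).

5'-TATTCGAACCTGCTCATGGCCATGCATCGCAATACCGGGCACTTACGTAT-3'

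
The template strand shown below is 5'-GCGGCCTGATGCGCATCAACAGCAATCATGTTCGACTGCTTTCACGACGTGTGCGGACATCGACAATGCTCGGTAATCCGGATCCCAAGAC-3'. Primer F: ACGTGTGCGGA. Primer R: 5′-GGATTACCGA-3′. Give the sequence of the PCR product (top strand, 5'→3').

5'-ACGTGTGCGGACATCGACAATGCTCGGTAATCC-3'

The forward primer matches the template at positions 47–57.
Taking the reverse complement of GGATTACCGA gives TCGGTAATCC, found at positions 70–79 on the template; the primer anneals here to the top strand with its 3' end pointing upstream.
The product is the template from position 47 through 79 (33 bp).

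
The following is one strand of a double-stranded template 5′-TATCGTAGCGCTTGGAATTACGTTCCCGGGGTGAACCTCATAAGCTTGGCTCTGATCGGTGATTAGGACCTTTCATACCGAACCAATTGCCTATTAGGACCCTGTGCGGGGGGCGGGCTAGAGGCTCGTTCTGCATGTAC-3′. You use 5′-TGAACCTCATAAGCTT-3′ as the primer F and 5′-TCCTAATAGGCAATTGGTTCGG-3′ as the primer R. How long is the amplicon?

Scanning the template, TGAACCTCATAAGCTT occurs at positions 32–47; this primer anneals to the bottom strand there with its 3' end pointing downstream.
Reverse complement of the reverse primer: CCGAACCAATTGCCTATTAGGA. This occurs on the top strand at positions 78–99.
The product runs from position 32 to position 99, so its length is 99 − 32 + 1 = 68 bp.

68 bp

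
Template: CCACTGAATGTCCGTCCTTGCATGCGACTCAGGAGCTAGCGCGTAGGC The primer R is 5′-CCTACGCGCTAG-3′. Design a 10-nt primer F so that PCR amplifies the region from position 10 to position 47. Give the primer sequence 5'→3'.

5'-GTCCGTCCTT-3'

The reverse primer's reverse complement CTAGCGCGTAGG matches the template at positions 36–47; the product starts at position 10.
The forward primer is identical to the top strand over positions 10–19: GTCCGTCCTT.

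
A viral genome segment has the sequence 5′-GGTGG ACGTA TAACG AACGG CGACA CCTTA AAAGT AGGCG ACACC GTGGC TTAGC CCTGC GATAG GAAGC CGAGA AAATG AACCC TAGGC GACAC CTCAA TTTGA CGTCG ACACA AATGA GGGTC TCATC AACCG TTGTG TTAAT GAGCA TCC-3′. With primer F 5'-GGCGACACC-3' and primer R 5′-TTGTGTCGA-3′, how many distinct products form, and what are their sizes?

The forward primer GGCGACACC matches the top strand at positions 19–27, 37–45, 88–96.
The reverse primer's reverse complement is TCGACACAA, matching at positions 108–116.
Each forward site pairs with the reverse site to give a product ending at position 116: sizes 98, 80, 29 bp.

Three products: 98 bp, 80 bp, 29 bp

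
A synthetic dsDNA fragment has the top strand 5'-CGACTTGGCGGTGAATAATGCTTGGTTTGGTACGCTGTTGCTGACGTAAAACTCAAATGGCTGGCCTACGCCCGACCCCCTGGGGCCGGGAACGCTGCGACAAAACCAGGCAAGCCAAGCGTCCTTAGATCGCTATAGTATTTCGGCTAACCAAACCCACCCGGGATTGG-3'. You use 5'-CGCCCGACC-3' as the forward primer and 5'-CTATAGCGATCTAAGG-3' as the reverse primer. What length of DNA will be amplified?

Scanning the template, CGCCCGACC occurs at positions 69–77; this primer anneals to the bottom strand there with its 3' end pointing downstream.
Reverse complement of the reverse primer: CCTTAGATCGCTATAG. This occurs on the top strand at positions 123–138.
Product length = (reverse-primer end) − (forward-primer start) + 1 = 138 − 69 + 1 = 70 bp.

70 bp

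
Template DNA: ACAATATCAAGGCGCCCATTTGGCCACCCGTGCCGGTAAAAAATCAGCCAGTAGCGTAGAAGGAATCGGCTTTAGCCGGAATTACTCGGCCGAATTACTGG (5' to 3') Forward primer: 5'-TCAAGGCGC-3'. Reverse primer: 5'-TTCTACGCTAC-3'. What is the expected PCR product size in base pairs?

55 bp

Scanning the template, TCAAGGCGC occurs at positions 7–15; this primer anneals to the bottom strand there with its 3' end pointing downstream.
The reverse primer's reverse complement is GTAGCGTAGAA, which matches the template at positions 51–61.
Amplicon spans positions 7–61: 55 bp.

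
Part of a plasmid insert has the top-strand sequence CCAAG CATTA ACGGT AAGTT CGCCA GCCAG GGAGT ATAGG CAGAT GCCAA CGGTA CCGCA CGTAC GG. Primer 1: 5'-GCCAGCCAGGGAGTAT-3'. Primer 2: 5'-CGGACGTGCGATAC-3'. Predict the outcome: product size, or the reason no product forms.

No product — primer 2 has no binding site in the template.

Primer 2 (CGGACGTGCGATAC) does not match the top strand, and its reverse complement GTATCGCACGTCCG does not match either.
With no annealing site for primer 2, no amplification occurs.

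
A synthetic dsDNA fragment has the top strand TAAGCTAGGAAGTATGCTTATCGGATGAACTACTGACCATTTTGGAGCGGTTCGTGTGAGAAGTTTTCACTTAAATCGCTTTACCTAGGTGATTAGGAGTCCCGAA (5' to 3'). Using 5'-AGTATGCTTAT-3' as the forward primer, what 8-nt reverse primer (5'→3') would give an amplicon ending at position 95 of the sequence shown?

5'-TAATCACC-3'

The forward primer binds at positions 11–21; the product's 3' end on the top strand is position 95.
The reverse primer anneals to the top strand over positions 88–95, i.e. to GGTGATTA.
Its sequence written 5'→3' is the reverse complement: TAATCACC.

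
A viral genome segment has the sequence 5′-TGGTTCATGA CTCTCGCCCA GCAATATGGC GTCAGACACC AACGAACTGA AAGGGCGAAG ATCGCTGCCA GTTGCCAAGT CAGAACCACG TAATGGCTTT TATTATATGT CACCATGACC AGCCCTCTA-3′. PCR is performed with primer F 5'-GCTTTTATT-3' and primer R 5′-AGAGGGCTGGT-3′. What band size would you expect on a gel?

Scanning the template, GCTTTTATT occurs at positions 96–104; this primer anneals to the bottom strand there with its 3' end pointing downstream.
Reverse complement of the reverse primer: ACCAGCCCTCT. This occurs on the top strand at positions 118–128.
The product runs from position 96 to position 128, so its length is 128 − 96 + 1 = 33 bp.

33 bp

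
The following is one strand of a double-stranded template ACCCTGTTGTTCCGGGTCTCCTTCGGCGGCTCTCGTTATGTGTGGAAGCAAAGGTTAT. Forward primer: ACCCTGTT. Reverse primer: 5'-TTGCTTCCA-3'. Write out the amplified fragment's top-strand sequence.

Scanning the template, ACCCTGTT occurs at positions 1–8; this primer anneals to the bottom strand there with its 3' end pointing downstream.
Reverse complement of the reverse primer: TGGAAGCAA. This occurs on the top strand at positions 43–51.
The product is the template from position 1 through 51 (51 bp).

5'-ACCCTGTTGTTCCGGGTCTCCTTCGGCGGCTCTCGTTATGTGTGGAAGCAA-3'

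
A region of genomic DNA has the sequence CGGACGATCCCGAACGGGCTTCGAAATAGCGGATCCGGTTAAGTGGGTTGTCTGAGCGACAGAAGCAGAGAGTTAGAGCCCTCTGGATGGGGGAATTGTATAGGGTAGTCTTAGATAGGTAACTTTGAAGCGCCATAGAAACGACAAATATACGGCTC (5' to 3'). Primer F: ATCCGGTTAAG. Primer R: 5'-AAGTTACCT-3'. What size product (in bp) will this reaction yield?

93 bp

Scanning the template, ATCCGGTTAAG occurs at positions 33–43; this primer anneals to the bottom strand there with its 3' end pointing downstream.
Reverse complement of the reverse primer: AGGTAACTT. This occurs on the top strand at positions 117–125.
Amplicon spans positions 33–125: 93 bp.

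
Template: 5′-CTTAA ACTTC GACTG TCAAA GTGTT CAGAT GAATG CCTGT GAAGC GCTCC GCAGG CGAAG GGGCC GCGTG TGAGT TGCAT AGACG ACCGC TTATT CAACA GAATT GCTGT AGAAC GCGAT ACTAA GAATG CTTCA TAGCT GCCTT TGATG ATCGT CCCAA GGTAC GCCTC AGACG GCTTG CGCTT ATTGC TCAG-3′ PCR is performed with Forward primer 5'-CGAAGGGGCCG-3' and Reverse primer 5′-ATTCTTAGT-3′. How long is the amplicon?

74 bp

Forward primer CGAAGGGGCCG is found on the top strand at positions 56–66.
Reverse complement of the reverse primer: ACTAAGAAT. This occurs on the top strand at positions 121–129.
Product length = (reverse-primer end) − (forward-primer start) + 1 = 129 − 56 + 1 = 74 bp.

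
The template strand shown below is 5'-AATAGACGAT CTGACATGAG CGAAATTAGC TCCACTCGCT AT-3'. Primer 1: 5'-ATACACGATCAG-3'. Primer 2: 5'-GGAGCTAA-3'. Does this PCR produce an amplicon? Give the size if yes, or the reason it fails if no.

Primer 1 (ATACACGATCAG) does not match the top strand, and its reverse complement CTGATCGTGTAT does not match either.
With no annealing site for primer 1, no amplification occurs.

No product — primer 1 has no binding site in the template.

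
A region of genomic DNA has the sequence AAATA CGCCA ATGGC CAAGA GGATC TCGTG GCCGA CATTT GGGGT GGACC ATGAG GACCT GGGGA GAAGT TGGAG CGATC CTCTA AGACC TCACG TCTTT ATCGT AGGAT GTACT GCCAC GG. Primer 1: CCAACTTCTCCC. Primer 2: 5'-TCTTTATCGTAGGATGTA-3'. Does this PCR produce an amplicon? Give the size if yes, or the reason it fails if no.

Primer 1 (CCAACTTCTCCC) has reverse complement GGGAGAAGTTGG, which matches the top strand at positions 62–73; primer 1 anneals to the top strand there with its 3' end pointing upstream toward position 62.
Primer 2 (TCTTTATCGTAGGATGTA) matches the top strand directly at positions 96–113; it anneals to the bottom strand with its 3' end pointing downstream toward position 113.
The 3' ends diverge (primer 1 extends toward position 1, primer 2 toward position 122), so the primers never converge on a shared product.

No product — the primers' 3' ends point away from each other.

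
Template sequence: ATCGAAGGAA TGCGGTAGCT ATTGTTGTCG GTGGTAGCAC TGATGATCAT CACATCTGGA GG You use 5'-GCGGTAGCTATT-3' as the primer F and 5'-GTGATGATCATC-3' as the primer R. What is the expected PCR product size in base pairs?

42 bp

Forward primer GCGGTAGCTATT is found on the top strand at positions 12–23.
The reverse primer's reverse complement is GATGATCATCAC, which matches the template at positions 42–53.
Amplicon spans positions 12–53: 42 bp.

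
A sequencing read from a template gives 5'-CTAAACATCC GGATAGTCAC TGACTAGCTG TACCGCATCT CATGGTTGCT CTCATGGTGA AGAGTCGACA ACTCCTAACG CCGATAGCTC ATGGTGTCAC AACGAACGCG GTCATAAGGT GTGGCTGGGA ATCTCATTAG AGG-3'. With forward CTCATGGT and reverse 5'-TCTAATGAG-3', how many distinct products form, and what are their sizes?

Three products: 103 bp, 91 bp, 54 bp

The forward primer CTCATGGT matches the top strand at positions 39–46, 51–58, 88–95.
The reverse primer's reverse complement is CTCATTAGA, matching at positions 133–141.
Each forward site pairs with the reverse site to give a product ending at position 141: sizes 103, 91, 54 bp.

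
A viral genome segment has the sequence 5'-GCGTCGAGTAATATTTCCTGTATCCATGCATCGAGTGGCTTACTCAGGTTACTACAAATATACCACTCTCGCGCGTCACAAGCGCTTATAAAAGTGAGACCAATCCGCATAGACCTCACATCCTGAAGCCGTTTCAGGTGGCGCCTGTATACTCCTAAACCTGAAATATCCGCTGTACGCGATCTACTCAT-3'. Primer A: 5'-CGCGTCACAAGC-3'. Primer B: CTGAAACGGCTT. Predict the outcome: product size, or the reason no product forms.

Yes — a 66 bp product.

Primer A (CGCGTCACAAGC) matches the top strand at positions 72–83; it acts as a forward primer.
Primer B's reverse complement is AAGCCGTTTCAG, matching the top strand at positions 126–137; it acts as a reverse primer.
The 3' ends face each other across positions 72–137, giving a 66 bp product.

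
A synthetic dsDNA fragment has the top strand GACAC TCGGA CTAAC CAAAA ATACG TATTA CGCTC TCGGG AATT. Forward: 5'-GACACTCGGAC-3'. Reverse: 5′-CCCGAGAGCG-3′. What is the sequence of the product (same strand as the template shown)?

5'-GACACTCGGACTAACCAAAAATACGTATTACGCTCTCGGG-3'

The forward primer matches the template at positions 1–11.
Taking the reverse complement of CCCGAGAGCG gives CGCTCTCGGG, found at positions 31–40 on the template; the primer anneals here to the top strand with its 3' end pointing upstream.
The product is the template from position 1 through 40 (40 bp).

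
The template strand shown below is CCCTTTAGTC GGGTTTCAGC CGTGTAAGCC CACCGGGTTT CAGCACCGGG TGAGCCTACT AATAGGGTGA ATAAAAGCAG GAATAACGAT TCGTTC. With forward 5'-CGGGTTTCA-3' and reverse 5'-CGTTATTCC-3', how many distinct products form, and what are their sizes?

Two products: 79 bp, 55 bp

The forward primer CGGGTTTCA matches the top strand at positions 10–18, 34–42.
The reverse primer's reverse complement is GGAATAACG, matching at positions 80–88.
Each forward site pairs with the reverse site to give a product ending at position 88: sizes 79, 55 bp.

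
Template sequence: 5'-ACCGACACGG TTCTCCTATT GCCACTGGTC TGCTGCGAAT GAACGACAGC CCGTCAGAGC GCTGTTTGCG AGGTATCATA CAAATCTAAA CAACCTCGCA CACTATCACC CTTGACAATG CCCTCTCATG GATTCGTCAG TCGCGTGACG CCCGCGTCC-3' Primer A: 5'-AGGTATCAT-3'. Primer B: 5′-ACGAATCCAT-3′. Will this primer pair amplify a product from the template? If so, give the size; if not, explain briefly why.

Primer A (AGGTATCAT) matches the top strand at positions 71–79; it acts as a forward primer.
Primer B's reverse complement is ATGGATTCGT, matching the top strand at positions 128–137; it acts as a reverse primer.
The 3' ends face each other across positions 71–137, giving a 67 bp product.

Yes — a 67 bp product.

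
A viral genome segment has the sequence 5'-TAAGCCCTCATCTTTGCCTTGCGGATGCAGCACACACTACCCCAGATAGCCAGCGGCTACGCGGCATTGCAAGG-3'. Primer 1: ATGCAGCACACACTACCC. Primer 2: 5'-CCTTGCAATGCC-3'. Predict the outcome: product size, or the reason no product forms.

Primer 1 (ATGCAGCACACACTACCC) matches the top strand at positions 25–42; it acts as a forward primer.
Primer 2's reverse complement is GGCATTGCAAGG, matching the top strand at positions 63–74; it acts as a reverse primer.
The 3' ends face each other across positions 25–74, giving a 50 bp product.

Yes — a 50 bp product.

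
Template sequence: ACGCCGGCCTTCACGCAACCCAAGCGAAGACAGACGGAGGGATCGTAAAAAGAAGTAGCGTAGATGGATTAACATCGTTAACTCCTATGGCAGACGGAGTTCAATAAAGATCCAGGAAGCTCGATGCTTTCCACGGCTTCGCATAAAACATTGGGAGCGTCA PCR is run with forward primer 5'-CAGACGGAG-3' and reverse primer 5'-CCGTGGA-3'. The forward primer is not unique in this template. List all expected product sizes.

106 bp, 46 bp

The forward primer CAGACGGAG matches the top strand at positions 31–39, 91–99.
The reverse primer's reverse complement is TCCACGG, matching at positions 130–136.
Each forward site pairs with the reverse site to give a product ending at position 136: sizes 106, 46 bp.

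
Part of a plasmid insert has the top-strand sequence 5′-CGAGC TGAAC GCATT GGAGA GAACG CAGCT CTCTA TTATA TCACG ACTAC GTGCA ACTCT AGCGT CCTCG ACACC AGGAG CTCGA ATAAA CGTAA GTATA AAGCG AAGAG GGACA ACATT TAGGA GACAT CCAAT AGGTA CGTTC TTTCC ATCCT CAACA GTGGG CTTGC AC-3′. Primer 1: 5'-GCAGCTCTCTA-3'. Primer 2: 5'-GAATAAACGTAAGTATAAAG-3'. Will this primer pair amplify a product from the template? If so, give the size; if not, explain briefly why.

No product — both primers anneal to the same strand and extend in the same direction.

Primer 1 (GCAGCTCTCTA) matches the top strand at positions 25–35 (3' end points downstream).
Primer 2 (GAATAAACGTAAGTATAAAG) also matches the top strand directly, at positions 84–103 — its reverse complement CTTTATACTTACGTTTATTC is not present.
Both primers anneal to the bottom strand with 3' ends pointing the same way, so neither can prime synthesis back toward the other.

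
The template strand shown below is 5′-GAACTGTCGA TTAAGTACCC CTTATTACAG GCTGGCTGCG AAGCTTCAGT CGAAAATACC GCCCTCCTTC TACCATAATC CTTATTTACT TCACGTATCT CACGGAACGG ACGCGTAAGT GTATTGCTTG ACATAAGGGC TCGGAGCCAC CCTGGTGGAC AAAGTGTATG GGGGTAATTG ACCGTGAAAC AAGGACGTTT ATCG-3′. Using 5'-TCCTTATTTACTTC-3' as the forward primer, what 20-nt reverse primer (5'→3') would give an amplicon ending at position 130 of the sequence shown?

The forward primer binds at positions 79–92; the product's 3' end on the top strand is position 130.
The reverse primer anneals to the top strand over positions 111–130, i.e. to ACGCGTAAGTGTATTGCTTG.
Its sequence written 5'→3' is the reverse complement: CAAGCAATACACTTACGCGT.

5'-CAAGCAATACACTTACGCGT-3'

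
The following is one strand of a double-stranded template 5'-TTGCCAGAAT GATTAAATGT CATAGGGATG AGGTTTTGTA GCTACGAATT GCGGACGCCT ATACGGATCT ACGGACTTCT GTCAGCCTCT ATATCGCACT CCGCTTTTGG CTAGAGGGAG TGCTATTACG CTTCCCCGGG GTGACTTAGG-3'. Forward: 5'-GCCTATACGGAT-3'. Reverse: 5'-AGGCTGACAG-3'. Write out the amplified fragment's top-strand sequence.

Scanning the template, GCCTATACGGAT occurs at positions 57–68; this primer anneals to the bottom strand there with its 3' end pointing downstream.
Taking the reverse complement of AGGCTGACAG gives CTGTCAGCCT, found at positions 79–88 on the template; the primer anneals here to the top strand with its 3' end pointing upstream.
The product is the template from position 57 through 88 (32 bp).

5'-GCCTATACGGATCTACGGACTTCTGTCAGCCT-3'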